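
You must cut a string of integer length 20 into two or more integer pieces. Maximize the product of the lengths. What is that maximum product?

1458

Define P[k] = max over 1≤i<k of i · max(k−i, P[k−i]); the inner max lets the remainder stay uncut if that's better.
P[2] = 1×max(1,0) = 1×1 = 1
P[3] = 1×max(2,1) = 1×2 = 2
P[4] = 2×max(2,1) = 2×2 = 4
P[5] = 2×max(3,2) = 2×3 = 6
P[6] = 3×max(3,2) = 3×3 = 9
P[7] = 2×max(5,6) = 2×6 = 12
P[8] = 2×max(6,9) = 2×9 = 18
P[9] = 3×max(6,9) = 3×9 = 27
P[10] = 2×max(8,18) = 2×18 = 36
P[11] = 2×max(9,27) = 2×27 = 54
P[12] = 3×max(9,27) = 3×27 = 81
P[13] = 2×max(11,54) = 2×54 = 108
P[14] = 2×max(12,81) = 2×81 = 162
P[15] = 3×max(12,81) = 3×81 = 243
P[16] = 2×max(14,162) = 2×162 = 324
P[17] = 2×max(15,243) = 2×243 = 486
P[18] = 3×max(15,243) = 3×243 = 729
P[19] = 2×max(17,486) = 2×486 = 972
P[20] = 2×max(18,729) = 2×729 = 1458
One optimal split: 3 + 3 + 3 + 3 + 3 + 3 + 2; product 3×3×3×3×3×3×2 = 1458.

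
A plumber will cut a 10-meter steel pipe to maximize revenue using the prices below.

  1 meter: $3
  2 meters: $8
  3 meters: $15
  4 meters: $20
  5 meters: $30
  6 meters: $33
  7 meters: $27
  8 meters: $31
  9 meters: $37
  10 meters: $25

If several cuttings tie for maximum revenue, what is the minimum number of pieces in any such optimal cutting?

2

Let r[k] be the best obtainable value from length k. For each k, try every first piece i and keep the best of price[i] + r[k−i].
r[1] = 3
r[2] = 8
r[3] = 15
r[4] = 20
r[5] = 30
r[6] = 33  (first piece 1, then r[5]=30)
r[7] = 38  (first piece 2, then r[5]=30)
r[8] = 45  (first piece 3, then r[5]=30)
r[9] = 50  (first piece 4, then r[5]=30)
r[10] = 60  (first piece 5, then r[5]=30)
Maximum revenue is $60.
Now minimize piece count subject to staying optimal: for each k, pieces[k] = 1 + min over i with p[i]+r[k−i]=r[k] of pieces[k−i].
pieces[7] = 2
pieces[8] = 2
pieces[9] = 2
pieces[10] = 2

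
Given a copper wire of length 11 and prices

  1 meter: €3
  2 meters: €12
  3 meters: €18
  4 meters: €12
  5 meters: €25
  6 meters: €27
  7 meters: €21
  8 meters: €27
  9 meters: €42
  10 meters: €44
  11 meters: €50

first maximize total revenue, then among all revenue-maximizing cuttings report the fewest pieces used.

4

Build r[k] bottom-up: r[k] = max over allowed piece i of (p[i] + r[k−i]).
r[1] = 3
r[2] = 12
r[3] = 18
r[4] = 24  (first piece 2, then r[2]=12)
r[5] = 30  (first piece 2, then r[3]=18)
r[6] = 36  (first piece 2, then r[4]=24)
r[7] = 42  (first piece 2, then r[5]=30)
r[8] = 48  (first piece 2, then r[6]=36)
r[9] = 54  (first piece 2, then r[7]=42)
r[10] = 60  (first piece 2, then r[8]=48)
r[11] = 66  (first piece 2, then r[9]=54)
Maximum revenue is €66.
Now minimize piece count subject to staying optimal: for each k, pieces[k] = 1 + min over i with p[i]+r[k−i]=r[k] of pieces[k−i].
pieces[8] = 3
pieces[9] = 3
pieces[10] = 4
pieces[11] = 4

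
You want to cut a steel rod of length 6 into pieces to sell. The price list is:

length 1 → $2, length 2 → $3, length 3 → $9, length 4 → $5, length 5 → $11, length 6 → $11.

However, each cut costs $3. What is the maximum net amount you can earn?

Consider every possible first cut. net[k] is the best of p[i]+net[k−i] over all sellable i≤k, charging 3 whenever i<k.
net[1] = 2
net[2] = max(2+2-3, 3+0) = 3
net[3] = max(2+3-3, 3+2-3, 9+0) = 9
net[4] = max(2+9-3, 3+3-3, 9+2-3, 5+0) = 8
net[5] = max(2+8-3, 3+9-3, 9+3-3, 5+2-3, 11+0) = 11
net[6] = max(2+11-3, 3+8-3, 9+9-3, 5+3-3, 11+2-3, 11+0) = 15
One optimal plan: pieces 3 + 3 (1 cut) → $18 − $3 = $15.

15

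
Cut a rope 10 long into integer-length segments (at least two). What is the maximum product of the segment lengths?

36

Define P[k] = max over 1≤i<k of i · max(k−i, P[k−i]); the inner max lets the remainder stay uncut if that's better.
P[2] = 1*max(1,0) = 1*1 = 1
P[3] = 1*max(2,1) = 1*2 = 2
P[4] = 2*max(2,1) = 2*2 = 4
P[5] = 2*max(3,2) = 2*3 = 6
P[6] = 3*max(3,2) = 3*3 = 9
P[7] = 2*max(5,6) = 2*6 = 12
P[8] = 2*max(6,9) = 2*9 = 18
P[9] = 3*max(6,9) = 3*9 = 27
P[10] = 2*max(8,18) = 2*18 = 36
One optimal split: 3 + 3 + 2 + 2; product 3*3*2*2 = 36.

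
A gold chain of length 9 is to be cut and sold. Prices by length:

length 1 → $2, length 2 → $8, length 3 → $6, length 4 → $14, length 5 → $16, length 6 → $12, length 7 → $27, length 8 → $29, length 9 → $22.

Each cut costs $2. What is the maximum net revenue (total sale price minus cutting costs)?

Build net[k] bottom-up: net[k] = max over allowed piece i of (p[i] + net[k−i]) − 2 per cut.
net[1] = 2
net[2] = 8
net[3] = 8  (first piece 1, then net[2]=8)
net[4] = 14  (first piece 2, then net[2]=8)
net[5] = 16
net[6] = 20  (first piece 2, then net[4]=14)
net[7] = 27
net[8] = 29
net[9] = 33  (first piece 2, then net[7]=27)
One optimal plan: pieces 7 + 2 (1 cut) → $35 − $2 = $33.

33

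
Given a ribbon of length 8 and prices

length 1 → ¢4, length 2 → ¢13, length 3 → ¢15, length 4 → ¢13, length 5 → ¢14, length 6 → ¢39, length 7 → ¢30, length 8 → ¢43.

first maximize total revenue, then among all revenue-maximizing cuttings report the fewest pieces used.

2

Consider every possible first cut. r[k] is the best of p[i]+r[k−i] over all sellable i≤k.
r[1] = 4
r[2] = max(4+4, 13+0) = 13
r[3] = max(4+13, 13+4, 15+0) = 17
r[4] = max(4+17, 13+13, 15+4, 13+0) = 26
r[5] = max(4+26, 13+17, 15+13, 13+4, 14+0) = 30
r[6] = max(4+30, 13+26, 15+17, 13+13, 14+4, 39+0) = 39
r[7] = max(4+39, 13+30, 15+26, …, 39+4, 30+0) = 43
r[8] = max(4+43, 13+39, 15+30, …, 30+4, 43+0) = 52
Maximum revenue is ¢52.
Now minimize piece count subject to staying optimal: for each k, pieces[k] = 1 + min over i with p[i]+r[k−i]=r[k] of pieces[k−i].
pieces[5] = 3
pieces[6] = 1
pieces[7] = 2
pieces[8] = 2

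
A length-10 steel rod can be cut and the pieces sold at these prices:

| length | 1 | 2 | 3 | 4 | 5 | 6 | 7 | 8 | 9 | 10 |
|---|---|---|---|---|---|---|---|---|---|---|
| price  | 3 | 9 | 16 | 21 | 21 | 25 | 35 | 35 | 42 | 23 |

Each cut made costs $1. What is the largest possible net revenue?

51

Consider every possible first cut. net[k] is the best of p[i]+net[k−i] over all sellable i≤k, charging 1 whenever i<k.
net[1] = 3
net[2] = 9
net[3] = 16
net[4] = 21
net[5] = 24  (first piece 2, then net[3]=16)
net[6] = 31  (first piece 3, then net[3]=16)
net[7] = 36  (first piece 3, then net[4]=21)
net[8] = 41  (first piece 4, then net[4]=21)
net[9] = 46  (first piece 3, then net[6]=31)
net[10] = 51  (first piece 3, then net[7]=36)
One optimal plan: pieces 4 + 3 + 3 (2 cuts) → $53 − $2 = $51.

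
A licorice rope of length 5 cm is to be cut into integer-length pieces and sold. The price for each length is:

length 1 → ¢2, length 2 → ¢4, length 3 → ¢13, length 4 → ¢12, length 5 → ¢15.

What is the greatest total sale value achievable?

Let R[k] be the best obtainable value from length k. For each k, try every first piece i and keep the best of price[i] + R[k−i].
R[1] = 2
R[2] = 4  (first piece 1, then R[1]=2)
R[3] = 13
R[4] = 15  (first piece 1, then R[3]=13)
R[5] = 17  (first piece 1, then R[4]=15)
One optimal cutting: 3 + 1 + 1 → ¢13 + ¢2 + ¢2 = ¢17.

17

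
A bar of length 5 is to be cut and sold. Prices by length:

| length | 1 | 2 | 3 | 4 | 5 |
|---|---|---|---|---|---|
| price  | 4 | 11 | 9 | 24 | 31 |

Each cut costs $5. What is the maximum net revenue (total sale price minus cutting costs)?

Consider every possible first cut. net[k] is the best of p[i]+net[k−i] over all sellable i≤k, charging 5 whenever i<k.
net[1] = 4
net[2] = max(4+4-5, 11+0) = 11
net[3] = max(4+11-5, 11+4-5, 9+0) = 10
net[4] = max(4+10-5, 11+11-5, 9+4-5, 24+0) = 24
net[5] = max(4+24-5, 11+10-5, 9+11-5, 24+4-5, 31+0) = 31
Best is to make no cuts and sell whole for $31.

31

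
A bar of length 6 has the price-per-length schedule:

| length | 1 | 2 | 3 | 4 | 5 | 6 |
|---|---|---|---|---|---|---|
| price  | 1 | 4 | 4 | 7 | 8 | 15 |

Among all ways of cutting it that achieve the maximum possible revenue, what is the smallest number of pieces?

Build r[k] bottom-up: r[k] = max over allowed piece i of (p[i] + r[k−i]).
r[1] = 1
r[2] = 4
r[3] = 5  (first piece 1, then r[2]=4)
r[4] = 8  (first piece 2, then r[2]=4)
r[5] = 9  (first piece 1, then r[4]=8)
r[6] = 15
Maximum revenue is 15.
Now minimize piece count subject to staying optimal: for each k, pieces[k] = 1 + min over i with p[i]+r[k−i]=r[k] of pieces[k−i].
pieces[3] = 2
pieces[4] = 2
pieces[5] = 3
pieces[6] = 1

1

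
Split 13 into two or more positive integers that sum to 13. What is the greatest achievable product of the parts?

108

Fill prod[k] for k=2..13: at each k try every first piece i and multiply by the better of (k−i) uncut or prod[k−i].
prod[2] = 1·max(1,0) = 1·1 = 1
prod[3] = 1·max(2,1) = 1·2 = 2
prod[4] = 2·max(2,1) = 2·2 = 4
prod[5] = 2·max(3,2) = 2·3 = 6
prod[6] = 3·max(3,2) = 3·3 = 9
prod[7] = 2·max(5,6) = 2·6 = 12
prod[8] = 2·max(6,9) = 2·9 = 18
prod[9] = 3·max(6,9) = 3·9 = 27
prod[10] = 2·max(8,18) = 2·18 = 36
prod[11] = 2·max(9,27) = 2·27 = 54
prod[12] = 3·max(9,27) = 3·27 = 81
prod[13] = 2·max(11,54) = 2·54 = 108
One optimal split: 3 + 3 + 3 + 2 + 2; product 3·3·3·2·2 = 108.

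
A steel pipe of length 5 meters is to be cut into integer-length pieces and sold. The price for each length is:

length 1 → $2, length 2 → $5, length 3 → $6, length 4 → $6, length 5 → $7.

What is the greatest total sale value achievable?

12

Build v[k] bottom-up: v[k] = max over allowed piece i of (p[i] + v[k−i]).
v[1] = 2
v[2] = max(2+2, 5+0) = 5
v[3] = max(2+5, 5+2, 6+0) = 7
v[4] = max(2+7, 5+5, 6+2, 6+0) = 10
v[5] = max(2+10, 5+7, 6+5, 6+2, 7+0) = 12
One optimal cutting: 2 + 2 + 1 → $5 + $5 + $2 = $12.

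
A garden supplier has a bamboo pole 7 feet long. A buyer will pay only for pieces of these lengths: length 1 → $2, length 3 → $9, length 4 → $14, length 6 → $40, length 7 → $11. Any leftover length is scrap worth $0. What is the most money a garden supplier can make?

42

Build best[k] bottom-up: best[k] = max over allowed piece i of (p[i] + best[k−i]).
best[1] = 2
best[2] = 4  (first piece 1, then best[1]=2)
best[3] = max(2+4, 9+0) = 9
best[4] = max(2+9, 9+2, 14+0) = 14
best[5] = max(2+14, 9+4, 14+2) = 16
best[6] = max(2+16, 9+9, 14+4, 40+0) = 40
best[7] = max(2+40, 9+14, 14+9, 40+2, 11+0) = 42
One optimal cutting: 6 + 1 → $42.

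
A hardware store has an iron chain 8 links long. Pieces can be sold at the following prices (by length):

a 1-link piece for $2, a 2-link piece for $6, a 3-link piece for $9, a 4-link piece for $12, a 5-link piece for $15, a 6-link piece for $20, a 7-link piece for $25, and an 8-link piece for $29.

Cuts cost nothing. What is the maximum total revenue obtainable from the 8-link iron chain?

29

Consider every possible first cut. R[k] is the best of p[i]+R[k−i] over all sellable i≤k.
R[1] = 2
R[2] = 6
R[3] = 9
R[4] = 12  (first piece 2, then R[2]=6)
R[5] = 15  (first piece 2, then R[3]=9)
R[6] = 20
R[7] = 25
R[8] = 29
Best is to sell the whole 8-link piece uncut for $29.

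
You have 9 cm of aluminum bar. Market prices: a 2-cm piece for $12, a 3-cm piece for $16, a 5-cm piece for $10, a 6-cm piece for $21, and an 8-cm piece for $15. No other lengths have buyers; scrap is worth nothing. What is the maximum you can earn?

52

Consider every possible first cut. r[k] is the best of p[i]+r[k−i] over all sellable i≤k.
r[1] = 0
r[2] = 12
r[3] = 16
r[4] = 24  (first piece 2, then r[2]=12)
r[5] = 28  (first piece 2, then r[3]=16)
r[6] = 36  (first piece 2, then r[4]=24)
r[7] = 40  (first piece 2, then r[5]=28)
r[8] = 48  (first piece 2, then r[6]=36)
r[9] = 52  (first piece 2, then r[7]=40)
One optimal cutting: 3 + 2 + 2 + 2 → $52.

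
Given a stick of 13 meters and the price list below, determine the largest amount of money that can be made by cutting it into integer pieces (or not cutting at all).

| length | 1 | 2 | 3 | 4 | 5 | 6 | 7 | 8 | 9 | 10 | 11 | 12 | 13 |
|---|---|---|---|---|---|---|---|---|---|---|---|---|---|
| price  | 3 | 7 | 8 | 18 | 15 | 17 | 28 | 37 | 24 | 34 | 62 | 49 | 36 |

69

Consider every possible first cut. best[k] is the best of p[i]+best[k−i] over all sellable i≤k.
best[1] = 3
best[2] = max(3+3, 7+0) = 7
best[3] = max(3+7, 7+3, 8+0) = 10
best[4] = max(3+10, 7+7, 8+3, 18+0) = 18
best[5] = max(3+18, 7+10, 8+7, 18+3, 15+0) = 21
best[6] = max(3+21, 7+18, 8+10, 18+7, 15+3, 17+0) = 25
best[7] = max(3+25, 7+21, 8+18, …, 17+3, 28+0) = 28
best[8] = max(3+28, 7+25, 8+21, …, 28+3, 37+0) = 37
best[9] = max(3+37, 7+28, 8+25, …, 37+3, 24+0) = 40
best[10] = max(3+40, 7+37, 8+28, …, 24+3, 34+0) = 44
best[11] = max(3+44, 7+40, 8+37, …, 34+3, 62+0) = 62
best[12] = max(3+62, 7+44, 8+40, …, 62+3, 49+0) = 65
best[13] = max(3+65, 7+62, 8+44, …, 49+3, 36+0) = 69
One optimal cutting: 11 + 2 → $62 + $7 = $69.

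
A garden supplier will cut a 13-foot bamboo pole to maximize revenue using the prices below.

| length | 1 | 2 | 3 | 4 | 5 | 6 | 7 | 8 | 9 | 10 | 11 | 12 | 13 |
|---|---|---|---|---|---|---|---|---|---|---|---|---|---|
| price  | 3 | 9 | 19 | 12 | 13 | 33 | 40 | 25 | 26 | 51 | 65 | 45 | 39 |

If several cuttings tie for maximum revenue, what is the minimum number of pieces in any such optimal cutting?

5

Consider every possible first cut. r[k] is the best of p[i]+r[k−i] over all sellable i≤k.
r[1] = 3
r[2] = max(3+3, 9+0) = 9
r[3] = max(3+9, 9+3, 19+0) = 19
r[4] = max(3+19, 9+9, 19+3, 12+0) = 22
r[5] = max(3+22, 9+19, 19+9, 12+3, 13+0) = 28
r[6] = max(3+28, 9+22, 19+19, 12+9, 13+3, 33+0) = 38
r[7] = max(3+38, 9+28, 19+22, …, 33+3, 40+0) = 41
r[8] = max(3+41, 9+38, 19+28, …, 40+3, 25+0) = 47
r[9] = max(3+47, 9+41, 19+38, …, 25+3, 26+0) = 57
r[10] = max(3+57, 9+47, 19+41, …, 26+3, 51+0) = 60
r[11] = max(3+60, 9+57, 19+47, …, 51+3, 65+0) = 66
r[12] = max(3+66, 9+60, 19+57, …, 65+3, 45+0) = 76
r[13] = max(3+76, 9+66, 19+60, …, 45+3, 39+0) = 79
Maximum revenue is $79.
Now minimize piece count subject to staying optimal: for each k, pieces[k] = 1 + min over i with p[i]+r[k−i]=r[k] of pieces[k−i].
pieces[10] = 4
pieces[11] = 4
pieces[12] = 4
pieces[13] = 5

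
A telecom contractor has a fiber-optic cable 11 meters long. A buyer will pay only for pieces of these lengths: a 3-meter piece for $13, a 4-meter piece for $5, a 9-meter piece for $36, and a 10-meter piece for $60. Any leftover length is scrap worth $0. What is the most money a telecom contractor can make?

60

Build f[k] bottom-up: f[k] = max over allowed piece i of (p[i] + f[k−i]).
f[1] = 0
f[2] = 0
f[3] = 13
f[4] = max(13+0, 5+0) = 13
f[5] = max(13+0, 5+0) = 13
f[6] = max(13+13, 5+0) = 26
f[7] = max(13+13, 5+13) = 26
f[8] = max(13+13, 5+13) = 26
f[9] = max(13+26, 5+13, 36+0) = 39
f[10] = max(13+26, 5+26, 36+0, 60+0) = 60
f[11] = max(13+26, 5+26, 36+0, 60+0) = 60
One optimal cutting: pieces 10 with 1 meter of scrap → $60.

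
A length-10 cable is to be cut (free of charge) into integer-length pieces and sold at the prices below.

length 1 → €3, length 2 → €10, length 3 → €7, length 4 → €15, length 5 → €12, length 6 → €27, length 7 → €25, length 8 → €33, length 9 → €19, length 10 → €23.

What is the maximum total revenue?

50

Let R[k] be the best obtainable value from length k. For each k, try every first piece i and keep the best of price[i] + R[k−i].
R[1] = 3
R[2] = max(3+3, 10+0) = 10
R[3] = max(3+10, 10+3, 7+0) = 13
R[4] = max(3+13, 10+10, 7+3, 15+0) = 20
R[5] = max(3+20, 10+13, 7+10, 15+3, 12+0) = 23
R[6] = max(3+23, 10+20, 7+13, 15+10, 12+3, 27+0) = 30
R[7] = max(3+30, 10+23, 7+20, …, 27+3, 25+0) = 33
R[8] = max(3+33, 10+30, 7+23, …, 25+3, 33+0) = 40
R[9] = max(3+40, 10+33, 7+30, …, 33+3, 19+0) = 43
R[10] = max(3+43, 10+40, 7+33, …, 19+3, 23+0) = 50
One optimal cutting: 2 + 2 + 2 + 2 + 2 → €10 + €10 + €10 + €10 + €10 = €50.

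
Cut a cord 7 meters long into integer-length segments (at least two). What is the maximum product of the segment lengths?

12

Define P[k] = max over 1≤i<k of i · max(k−i, P[k−i]); the inner max lets the remainder stay uncut if that's better.
P[2] = 1*max(1,0) = 1*1 = 1
P[3] = 1*max(2,1) = 1*2 = 2
P[4] = 2*max(2,1) = 2*2 = 4
P[5] = 2*max(3,2) = 2*3 = 6
P[6] = 3*max(3,2) = 3*3 = 9
P[7] = 2*max(5,6) = 2*6 = 12
One optimal split: 3 + 2 + 2; product 3*2*2 = 12.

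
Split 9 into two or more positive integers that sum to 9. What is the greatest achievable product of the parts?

27

Fill f[k] for k=2..9: at each k try every first piece i and multiply by the better of (k−i) uncut or f[k−i].
Small cases: f[2]=1, f[3]=2.
f[4] = max(1*3, 2*2, 3*1) = 4
f[5] = max(1*4, 2*3, 3*2, 4*1) = 6
f[6] = max(1*6, 2*4, 3*3, 4*2, 5*1) = 9
f[7] = max(1*9, 2*6, 3*4, 4*3, 5*2, 6*1) = 12
f[8] = max(1*12, 2*9, 3*6, …, 6*2, 7*1) = 18
f[9] = max(1*18, 2*12, 3*9, …, 7*2, 8*1) = 27
One optimal split: 3 + 3 + 3; product 3*3*3 = 27.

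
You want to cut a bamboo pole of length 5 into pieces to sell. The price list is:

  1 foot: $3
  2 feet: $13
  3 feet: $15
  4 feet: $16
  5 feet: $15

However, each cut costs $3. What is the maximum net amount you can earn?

Let r[k] be the best obtainable value from length k. For each k, try every first piece i and keep the best of price[i] + r[k−i] minus the 3 cut fee when i<k.
r[1] = 3
r[2] = max(3+3-3, 13+0) = 13
r[3] = max(3+13-3, 13+3-3, 15+0) = 15
r[4] = max(3+15-3, 13+13-3, 15+3-3, 16+0) = 23
r[5] = max(3+23-3, 13+15-3, 15+13-3, 16+3-3, 15+0) = 25
One optimal plan: pieces 3 + 2 (1 cut) → $28 − $3 = $25.

25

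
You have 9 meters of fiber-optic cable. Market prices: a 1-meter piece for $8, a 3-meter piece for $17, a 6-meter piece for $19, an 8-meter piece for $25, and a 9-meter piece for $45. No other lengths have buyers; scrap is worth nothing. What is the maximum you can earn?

Build best[k] bottom-up: best[k] = max over allowed piece i of (p[i] + best[k−i]).
best[1] = 8
best[2] = 16  (first piece 1, then best[1]=8)
best[3] = 24  (first piece 1, then best[2]=16)
best[4] = 32  (first piece 1, then best[3]=24)
best[5] = 40  (first piece 1, then best[4]=32)
best[6] = 48  (first piece 1, then best[5]=40)
best[7] = 56  (first piece 1, then best[6]=48)
best[8] = 64  (first piece 1, then best[7]=56)
best[9] = 72  (first piece 1, then best[8]=64)
One optimal cutting: 1 + 1 + 1 + 1 + 1 + 1 + 1 + 1 + 1 → $72.

72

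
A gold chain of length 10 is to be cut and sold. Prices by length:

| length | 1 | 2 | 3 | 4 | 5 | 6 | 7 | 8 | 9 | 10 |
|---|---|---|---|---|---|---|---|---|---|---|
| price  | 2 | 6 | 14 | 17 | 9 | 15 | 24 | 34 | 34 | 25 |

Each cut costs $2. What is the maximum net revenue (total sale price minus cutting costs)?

41

Build v[k] bottom-up: v[k] = max over allowed piece i of (p[i] + v[k−i]) − 2 per cut.
v[1] = 2
v[2] = 6
v[3] = 14
v[4] = 17
v[5] = 18  (first piece 2, then v[3]=14)
v[6] = 26  (first piece 3, then v[3]=14)
v[7] = 29  (first piece 3, then v[4]=17)
v[8] = 34
v[9] = 38  (first piece 3, then v[6]=26)
v[10] = 41  (first piece 3, then v[7]=29)
One optimal plan: pieces 4 + 3 + 3 (2 cuts) → $45 − $4 = $41.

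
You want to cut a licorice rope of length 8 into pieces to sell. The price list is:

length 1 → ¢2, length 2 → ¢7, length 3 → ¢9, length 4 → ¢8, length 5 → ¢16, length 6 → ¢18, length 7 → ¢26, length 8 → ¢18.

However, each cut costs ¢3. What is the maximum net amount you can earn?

25

Consider every possible first cut. r[k] is the best of p[i]+r[k−i] over all sellable i≤k, charging 3 whenever i<k.
r[1] = 2
r[2] = 7
r[3] = 9
r[4] = 11  (first piece 2, then r[2]=7)
r[5] = 16
r[6] = 18
r[7] = 26
r[8] = 25  (first piece 1, then r[7]=26)
One optimal plan: pieces 7 + 1 (1 cut) → ¢28 − ¢3 = ¢25.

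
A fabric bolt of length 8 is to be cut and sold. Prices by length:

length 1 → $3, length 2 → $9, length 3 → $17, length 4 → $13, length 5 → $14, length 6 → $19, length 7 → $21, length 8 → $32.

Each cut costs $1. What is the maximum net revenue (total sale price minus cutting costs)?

Let v[k] be the best obtainable value from length k. For each k, try every first piece i and keep the best of price[i] + v[k−i] minus the 1 cut fee when i<k.
v[1] = 3
v[2] = max(3+3-1, 9+0) = 9
v[3] = max(3+9-1, 9+3-1, 17+0) = 17
v[4] = max(3+17-1, 9+9-1, 17+3-1, 13+0) = 19
v[5] = max(3+19-1, 9+17-1, 17+9-1, 13+3-1, 14+0) = 25
v[6] = max(3+25-1, 9+19-1, 17+17-1, 13+9-1, 14+3-1, 19+0) = 33
v[7] = max(3+33-1, 9+25-1, 17+19-1, …, 19+3-1, 21+0) = 35
v[8] = max(3+35-1, 9+33-1, 17+25-1, …, 21+3-1, 32+0) = 41
One optimal plan: pieces 3 + 3 + 2 (2 cuts) → $43 − $2 = $41.

41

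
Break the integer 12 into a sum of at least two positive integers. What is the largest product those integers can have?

Define f[k] = max over 1≤i<k of i · max(k−i, f[k−i]); the inner max lets the remainder stay uncut if that's better.
f[2] = 1·max(1,0) = 1·1 = 1
f[3] = 1·max(2,1) = 1·2 = 2
f[4] = 2·max(2,1) = 2·2 = 4
f[5] = 2·max(3,2) = 2·3 = 6
f[6] = 3·max(3,2) = 3·3 = 9
f[7] = 2·max(5,6) = 2·6 = 12
f[8] = 2·max(6,9) = 2·9 = 18
f[9] = 3·max(6,9) = 3·9 = 27
f[10] = 2·max(8,18) = 2·18 = 36
f[11] = 2·max(9,27) = 2·27 = 54
f[12] = 3·max(9,27) = 3·27 = 81
One optimal split: 3 + 3 + 3 + 3; product 3·3·3·3 = 81.

81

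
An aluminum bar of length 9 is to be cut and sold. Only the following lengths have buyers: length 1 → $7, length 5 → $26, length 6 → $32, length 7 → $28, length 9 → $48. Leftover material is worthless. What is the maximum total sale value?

63

Build r[k] bottom-up: r[k] = max over allowed piece i of (p[i] + r[k−i]).
r[1] = 7
r[2] = 14  (first piece 1, then r[1]=7)
r[3] = 21  (first piece 1, then r[2]=14)
r[4] = 28  (first piece 1, then r[3]=21)
r[5] = 35  (first piece 1, then r[4]=28)
r[6] = 42  (first piece 1, then r[5]=35)
r[7] = 49  (first piece 1, then r[6]=42)
r[8] = 56  (first piece 1, then r[7]=49)
r[9] = 63  (first piece 1, then r[8]=56)
One optimal cutting: 1 + 1 + 1 + 1 + 1 + 1 + 1 + 1 + 1 → $63.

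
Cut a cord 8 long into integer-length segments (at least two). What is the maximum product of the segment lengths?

18

Let f[k] be the best product for length k (with at least one cut). For each first piece i, the rest contributes max(k−i, f[k−i]).
Small cases: f[2]=1, f[3]=2.
f[4] = 2·max(2,1) = 2·2 = 4
f[5] = 2·max(3,2) = 2·3 = 6
f[6] = 3·max(3,2) = 3·3 = 9
f[7] = 2·max(5,6) = 2·6 = 12
f[8] = 2·max(6,9) = 2·9 = 18
One optimal split: 3 + 3 + 2; product 3·3·2 = 18.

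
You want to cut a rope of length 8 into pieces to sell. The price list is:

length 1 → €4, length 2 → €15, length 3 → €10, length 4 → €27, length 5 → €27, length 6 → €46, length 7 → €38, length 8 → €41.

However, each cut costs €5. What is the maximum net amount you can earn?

56

Consider every possible first cut. net[k] is the best of p[i]+net[k−i] over all sellable i≤k, charging 5 whenever i<k.
net[1] = 4
net[2] = max(4+4-5, 15+0) = 15
net[3] = max(4+15-5, 15+4-5, 10+0) = 14
net[4] = max(4+14-5, 15+15-5, 10+4-5, 27+0) = 27
net[5] = max(4+27-5, 15+14-5, 10+15-5, 27+4-5, 27+0) = 27
net[6] = max(4+27-5, 15+27-5, 10+14-5, 27+15-5, 27+4-5, 46+0) = 46
net[7] = max(4+46-5, 15+27-5, 10+27-5, …, 46+4-5, 38+0) = 45
net[8] = max(4+45-5, 15+46-5, 10+27-5, …, 38+4-5, 41+0) = 56
One optimal plan: pieces 6 + 2 (1 cut) → €61 − €5 = €56.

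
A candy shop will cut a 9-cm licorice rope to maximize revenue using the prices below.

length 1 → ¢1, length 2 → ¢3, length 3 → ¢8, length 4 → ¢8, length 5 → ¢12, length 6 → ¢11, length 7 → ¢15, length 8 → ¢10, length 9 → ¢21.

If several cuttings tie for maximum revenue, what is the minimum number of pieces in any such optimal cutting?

3

Build r[k] bottom-up: r[k] = max over allowed piece i of (p[i] + r[k−i]).
r[1] = 1
r[2] = max(1+1, 3+0) = 3
r[3] = max(1+3, 3+1, 8+0) = 8
r[4] = max(1+8, 3+3, 8+1, 8+0) = 9
r[5] = max(1+9, 3+8, 8+3, 8+1, 12+0) = 12
r[6] = max(1+12, 3+9, 8+8, 8+3, 12+1, 11+0) = 16
r[7] = max(1+16, 3+12, 8+9, …, 11+1, 15+0) = 17
r[8] = max(1+17, 3+16, 8+12, …, 15+1, 10+0) = 20
r[9] = max(1+20, 3+17, 8+16, …, 10+1, 21+0) = 24
Maximum revenue is ¢24.
Now minimize piece count subject to staying optimal: for each k, pieces[k] = 1 + min over i with p[i]+r[k−i]=r[k] of pieces[k−i].
pieces[6] = 2
pieces[7] = 3
pieces[8] = 2
pieces[9] = 3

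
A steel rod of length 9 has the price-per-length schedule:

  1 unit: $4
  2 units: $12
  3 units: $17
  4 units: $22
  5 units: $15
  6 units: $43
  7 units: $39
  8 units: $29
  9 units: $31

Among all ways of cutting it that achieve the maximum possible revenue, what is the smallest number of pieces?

2

Let r[k] be the best obtainable value from length k. For each k, try every first piece i and keep the best of price[i] + r[k−i].
r[1] = 4
r[2] = 12
r[3] = 17
r[4] = 24  (first piece 2, then r[2]=12)
r[5] = 29  (first piece 2, then r[3]=17)
r[6] = 43
r[7] = 47  (first piece 1, then r[6]=43)
r[8] = 55  (first piece 2, then r[6]=43)
r[9] = 60  (first piece 3, then r[6]=43)
Maximum revenue is $60.
Now minimize piece count subject to staying optimal: for each k, pieces[k] = 1 + min over i with p[i]+r[k−i]=r[k] of pieces[k−i].
pieces[6] = 1
pieces[7] = 2
pieces[8] = 2
pieces[9] = 2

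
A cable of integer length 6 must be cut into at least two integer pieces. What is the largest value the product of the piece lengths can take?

9

Fill P[k] for k=2..6: at each k try every first piece i and multiply by the better of (k−i) uncut or P[k−i].
P[2] = 1×max(1,0) = 1×1 = 1
P[3] = 1×max(2,1) = 1×2 = 2
P[4] = 2×max(2,1) = 2×2 = 4
P[5] = 2×max(3,2) = 2×3 = 6
P[6] = 3×max(3,2) = 3×3 = 9
One optimal split: 3 + 3; product 3×3 = 9.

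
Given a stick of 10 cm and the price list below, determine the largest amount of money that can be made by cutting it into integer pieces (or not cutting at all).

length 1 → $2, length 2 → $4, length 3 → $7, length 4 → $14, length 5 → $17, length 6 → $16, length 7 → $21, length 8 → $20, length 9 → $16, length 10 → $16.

Build v[k] bottom-up: v[k] = max over allowed piece i of (p[i] + v[k−i]).
v[1] = 2
v[2] = 4  (first piece 1, then v[1]=2)
v[3] = 7
v[4] = 14
v[5] = 17
v[6] = 19  (first piece 1, then v[5]=17)
v[7] = 21  (first piece 1, then v[6]=19)
v[8] = 28  (first piece 4, then v[4]=14)
v[9] = 31  (first piece 4, then v[5]=17)
v[10] = 34  (first piece 5, then v[5]=17)
One optimal cutting: 5 + 5 → $17 + $17 = $34.

34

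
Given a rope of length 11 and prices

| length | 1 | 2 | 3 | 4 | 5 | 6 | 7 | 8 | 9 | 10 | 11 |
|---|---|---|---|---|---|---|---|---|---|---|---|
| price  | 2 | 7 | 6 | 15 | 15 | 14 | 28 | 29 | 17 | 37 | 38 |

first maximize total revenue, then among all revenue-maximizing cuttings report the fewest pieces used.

Consider every possible first cut. r[k] is the best of p[i]+r[k−i] over all sellable i≤k.
r[1] = 2
r[2] = 7
r[3] = 9  (first piece 1, then r[2]=7)
r[4] = 15
r[5] = 17  (first piece 1, then r[4]=15)
r[6] = 22  (first piece 2, then r[4]=15)
r[7] = 28
r[8] = 30  (first piece 1, then r[7]=28)
r[9] = 35  (first piece 2, then r[7]=28)
r[10] = 37  (first piece 1, then r[9]=35)
r[11] = 43  (first piece 4, then r[7]=28)
Maximum revenue is $43.
Now minimize piece count subject to staying optimal: for each k, pieces[k] = 1 + min over i with p[i]+r[k−i]=r[k] of pieces[k−i].
pieces[8] = 2
pieces[9] = 2
pieces[10] = 1
pieces[11] = 2

2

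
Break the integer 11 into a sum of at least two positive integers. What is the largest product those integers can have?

Define prod[k] = max over 1≤i<k of i · max(k−i, prod[k−i]); the inner max lets the remainder stay uncut if that's better.
prod[2] = 1*max(1,0) = 1*1 = 1
prod[3] = 1*max(2,1) = 1*2 = 2
prod[4] = 2*max(2,1) = 2*2 = 4
prod[5] = 2*max(3,2) = 2*3 = 6
prod[6] = 3*max(3,2) = 3*3 = 9
prod[7] = 2*max(5,6) = 2*6 = 12
prod[8] = 2*max(6,9) = 2*9 = 18
prod[9] = 3*max(6,9) = 3*9 = 27
prod[10] = 2*max(8,18) = 2*18 = 36
prod[11] = 2*max(9,27) = 2*27 = 54
One optimal split: 3 + 3 + 3 + 2; product 3*3*3*2 = 54.

54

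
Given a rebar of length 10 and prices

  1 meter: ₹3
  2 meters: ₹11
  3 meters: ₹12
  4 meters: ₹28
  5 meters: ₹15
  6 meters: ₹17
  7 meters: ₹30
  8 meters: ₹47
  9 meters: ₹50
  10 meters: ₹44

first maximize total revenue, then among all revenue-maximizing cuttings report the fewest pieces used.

3

Build r[k] bottom-up: r[k] = max over allowed piece i of (p[i] + r[k−i]).
r[1] = 3
r[2] = 11
r[3] = 14  (first piece 1, then r[2]=11)
r[4] = 28
r[5] = 31  (first piece 1, then r[4]=28)
r[6] = 39  (first piece 2, then r[4]=28)
r[7] = 42  (first piece 1, then r[6]=39)
r[8] = 56  (first piece 4, then r[4]=28)
r[9] = 59  (first piece 1, then r[8]=56)
r[10] = 67  (first piece 2, then r[8]=56)
Maximum revenue is ₹67.
Now minimize piece count subject to staying optimal: for each k, pieces[k] = 1 + min over i with p[i]+r[k−i]=r[k] of pieces[k−i].
pieces[7] = 3
pieces[8] = 2
pieces[9] = 3
pieces[10] = 3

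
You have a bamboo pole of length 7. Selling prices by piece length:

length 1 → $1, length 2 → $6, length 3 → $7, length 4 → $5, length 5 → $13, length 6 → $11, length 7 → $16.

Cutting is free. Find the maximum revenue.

Consider every possible first cut. r[k] is the best of p[i]+r[k−i] over all sellable i≤k.
r[1] = 1
r[2] = 6
r[3] = 7  (first piece 1, then r[2]=6)
r[4] = 12  (first piece 2, then r[2]=6)
r[5] = 13  (first piece 1, then r[4]=12)
r[6] = 18  (first piece 2, then r[4]=12)
r[7] = 19  (first piece 1, then r[6]=18)
One optimal cutting: 2 + 2 + 2 + 1 → $6 + $6 + $6 + $1 = $19.

19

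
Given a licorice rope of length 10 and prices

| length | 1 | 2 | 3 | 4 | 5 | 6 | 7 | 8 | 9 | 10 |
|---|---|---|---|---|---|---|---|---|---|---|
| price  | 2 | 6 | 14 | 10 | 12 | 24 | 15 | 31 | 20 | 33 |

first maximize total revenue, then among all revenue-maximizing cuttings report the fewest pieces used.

4

Build r[k] bottom-up: r[k] = max over allowed piece i of (p[i] + r[k−i]).
r[1] = 2
r[2] = 6
r[3] = 14
r[4] = 16  (first piece 1, then r[3]=14)
r[5] = 20  (first piece 2, then r[3]=14)
r[6] = 28  (first piece 3, then r[3]=14)
r[7] = 30  (first piece 1, then r[6]=28)
r[8] = 34  (first piece 2, then r[6]=28)
r[9] = 42  (first piece 3, then r[6]=28)
r[10] = 44  (first piece 1, then r[9]=42)
Maximum revenue is ¢44.
Now minimize piece count subject to staying optimal: for each k, pieces[k] = 1 + min over i with p[i]+r[k−i]=r[k] of pieces[k−i].
pieces[7] = 3
pieces[8] = 3
pieces[9] = 3
pieces[10] = 4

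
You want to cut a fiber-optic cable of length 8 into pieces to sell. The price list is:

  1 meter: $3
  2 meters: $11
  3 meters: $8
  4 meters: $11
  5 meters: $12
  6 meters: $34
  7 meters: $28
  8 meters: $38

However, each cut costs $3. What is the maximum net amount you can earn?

Build v[k] bottom-up: v[k] = max over allowed piece i of (p[i] + v[k−i]) − 3 per cut.
v[1] = 3
v[2] = max(3+3-3, 11+0) = 11
v[3] = max(3+11-3, 11+3-3, 8+0) = 11
v[4] = max(3+11-3, 11+11-3, 8+3-3, 11+0) = 19
v[5] = max(3+19-3, 11+11-3, 8+11-3, 11+3-3, 12+0) = 19
v[6] = max(3+19-3, 11+19-3, 8+11-3, 11+11-3, 12+3-3, 34+0) = 34
v[7] = max(3+34-3, 11+19-3, 8+19-3, …, 34+3-3, 28+0) = 34
v[8] = max(3+34-3, 11+34-3, 8+19-3, …, 28+3-3, 38+0) = 42
One optimal plan: pieces 6 + 2 (1 cut) → $45 − $3 = $42.

42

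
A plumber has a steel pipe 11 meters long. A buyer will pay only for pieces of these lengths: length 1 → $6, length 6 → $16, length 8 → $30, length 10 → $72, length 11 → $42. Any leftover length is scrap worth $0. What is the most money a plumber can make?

78

Consider every possible first cut. best[k] is the best of p[i]+best[k−i] over all sellable i≤k.
best[1] = 6
best[2] = 12  (first piece 1, then best[1]=6)
best[3] = 18  (first piece 1, then best[2]=12)
best[4] = 24  (first piece 1, then best[3]=18)
best[5] = 30  (first piece 1, then best[4]=24)
best[6] = max(6+30, 16+0) = 36
best[7] = max(6+36, 16+6) = 42
best[8] = max(6+42, 16+12, 30+0) = 48
best[9] = max(6+48, 16+18, 30+6) = 54
best[10] = max(6+54, 16+24, 30+12, 72+0) = 72
best[11] = max(6+72, 16+30, 30+18, 72+6, 42+0) = 78
One optimal cutting: 10 + 1 → $78.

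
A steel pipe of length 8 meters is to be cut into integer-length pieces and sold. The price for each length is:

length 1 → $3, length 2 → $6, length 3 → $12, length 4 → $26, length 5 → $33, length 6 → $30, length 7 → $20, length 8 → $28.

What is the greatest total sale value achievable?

52

Consider every possible first cut. v[k] is the best of p[i]+v[k−i] over all sellable i≤k.
v[1] = 3
v[2] = 6  (first piece 1, then v[1]=3)
v[3] = 12
v[4] = 26
v[5] = 33
v[6] = 36  (first piece 1, then v[5]=33)
v[7] = 39  (first piece 1, then v[6]=36)
v[8] = 52  (first piece 4, then v[4]=26)
One optimal cutting: 4 + 4 → $26 + $26 = $52.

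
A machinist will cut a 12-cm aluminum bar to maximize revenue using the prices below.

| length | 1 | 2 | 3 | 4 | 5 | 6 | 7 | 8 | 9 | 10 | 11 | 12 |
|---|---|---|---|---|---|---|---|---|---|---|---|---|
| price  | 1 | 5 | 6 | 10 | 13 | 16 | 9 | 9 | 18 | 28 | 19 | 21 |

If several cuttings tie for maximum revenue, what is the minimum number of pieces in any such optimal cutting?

Build r[k] bottom-up: r[k] = max over allowed piece i of (p[i] + r[k−i]).
r[1] = 1
r[2] = 5
r[3] = 6  (first piece 1, then r[2]=5)
r[4] = 10  (first piece 2, then r[2]=5)
r[5] = 13
r[6] = 16
r[7] = 18  (first piece 2, then r[5]=13)
r[8] = 21  (first piece 2, then r[6]=16)
r[9] = 23  (first piece 2, then r[7]=18)
r[10] = 28
r[11] = 29  (first piece 1, then r[10]=28)
r[12] = 33  (first piece 2, then r[10]=28)
Maximum revenue is $33.
Now minimize piece count subject to staying optimal: for each k, pieces[k] = 1 + min over i with p[i]+r[k−i]=r[k] of pieces[k−i].
pieces[9] = 2
pieces[10] = 1
pieces[11] = 2
pieces[12] = 2

2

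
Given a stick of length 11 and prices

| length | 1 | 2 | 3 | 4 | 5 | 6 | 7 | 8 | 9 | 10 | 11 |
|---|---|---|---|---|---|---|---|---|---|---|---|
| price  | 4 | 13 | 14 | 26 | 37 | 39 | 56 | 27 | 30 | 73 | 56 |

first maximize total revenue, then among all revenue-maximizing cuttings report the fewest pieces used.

Build r[k] bottom-up: r[k] = max over allowed piece i of (p[i] + r[k−i]).
r[1] = 4
r[2] = 13
r[3] = 17  (first piece 1, then r[2]=13)
r[4] = 26  (first piece 2, then r[2]=13)
r[5] = 37
r[6] = 41  (first piece 1, then r[5]=37)
r[7] = 56
r[8] = 60  (first piece 1, then r[7]=56)
r[9] = 69  (first piece 2, then r[7]=56)
r[10] = 74  (first piece 5, then r[5]=37)
r[11] = 82  (first piece 2, then r[9]=69)
Maximum revenue is €82.
Now minimize piece count subject to staying optimal: for each k, pieces[k] = 1 + min over i with p[i]+r[k−i]=r[k] of pieces[k−i].
pieces[8] = 2
pieces[9] = 2
pieces[10] = 2
pieces[11] = 2

2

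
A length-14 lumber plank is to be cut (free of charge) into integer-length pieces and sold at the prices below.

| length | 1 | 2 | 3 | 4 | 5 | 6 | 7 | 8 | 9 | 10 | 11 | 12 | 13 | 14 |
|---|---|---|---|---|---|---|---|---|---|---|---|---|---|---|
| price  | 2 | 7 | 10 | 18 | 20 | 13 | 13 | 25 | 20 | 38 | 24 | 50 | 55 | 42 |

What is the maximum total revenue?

Consider every possible first cut. r[k] is the best of p[i]+r[k−i] over all sellable i≤k.
r[1] = 2
r[2] = 7
r[3] = 10
r[4] = 18
r[5] = 20  (first piece 1, then r[4]=18)
r[6] = 25  (first piece 2, then r[4]=18)
r[7] = 28  (first piece 3, then r[4]=18)
r[8] = 36  (first piece 4, then r[4]=18)
r[9] = 38  (first piece 1, then r[8]=36)
r[10] = 43  (first piece 2, then r[8]=36)
r[11] = 46  (first piece 3, then r[8]=36)
r[12] = 54  (first piece 4, then r[8]=36)
r[13] = 56  (first piece 1, then r[12]=54)
r[14] = 61  (first piece 2, then r[12]=54)
One optimal cutting: 4 + 4 + 4 + 2 → $18 + $18 + $18 + $7 = $61.

61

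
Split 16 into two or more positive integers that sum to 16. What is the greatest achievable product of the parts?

324

Fill g[k] for k=2..16: at each k try every first piece i and multiply by the better of (k−i) uncut or g[k−i].
g[2] = 1*max(1,0) = 1*1 = 1
g[3] = 1*max(2,1) = 1*2 = 2
g[4] = 2*max(2,1) = 2*2 = 4
g[5] = 2*max(3,2) = 2*3 = 6
g[6] = 3*max(3,2) = 3*3 = 9
g[7] = 2*max(5,6) = 2*6 = 12
g[8] = 2*max(6,9) = 2*9 = 18
g[9] = 3*max(6,9) = 3*9 = 27
g[10] = 2*max(8,18) = 2*18 = 36
g[11] = 2*max(9,27) = 2*27 = 54
g[12] = 3*max(9,27) = 3*27 = 81
g[13] = 2*max(11,54) = 2*54 = 108
g[14] = 2*max(12,81) = 2*81 = 162
g[15] = 3*max(12,81) = 3*81 = 243
g[16] = 2*max(14,162) = 2*162 = 324
One optimal split: 3 + 3 + 3 + 3 + 2 + 2; product 3*3*3*3*2*2 = 324.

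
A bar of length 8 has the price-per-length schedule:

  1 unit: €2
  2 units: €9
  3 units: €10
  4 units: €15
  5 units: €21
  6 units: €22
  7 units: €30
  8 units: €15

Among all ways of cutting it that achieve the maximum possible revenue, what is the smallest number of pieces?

Let r[k] be the best obtainable value from length k. For each k, try every first piece i and keep the best of price[i] + r[k−i].
r[1] = 2
r[2] = max(2+2, 9+0) = 9
r[3] = max(2+9, 9+2, 10+0) = 11
r[4] = max(2+11, 9+9, 10+2, 15+0) = 18
r[5] = max(2+18, 9+11, 10+9, 15+2, 21+0) = 21
r[6] = max(2+21, 9+18, 10+11, 15+9, 21+2, 22+0) = 27
r[7] = max(2+27, 9+21, 10+18, …, 22+2, 30+0) = 30
r[8] = max(2+30, 9+27, 10+21, …, 30+2, 15+0) = 36
Maximum revenue is €36.
Now minimize piece count subject to staying optimal: for each k, pieces[k] = 1 + min over i with p[i]+r[k−i]=r[k] of pieces[k−i].
pieces[5] = 1
pieces[6] = 3
pieces[7] = 1
pieces[8] = 4

4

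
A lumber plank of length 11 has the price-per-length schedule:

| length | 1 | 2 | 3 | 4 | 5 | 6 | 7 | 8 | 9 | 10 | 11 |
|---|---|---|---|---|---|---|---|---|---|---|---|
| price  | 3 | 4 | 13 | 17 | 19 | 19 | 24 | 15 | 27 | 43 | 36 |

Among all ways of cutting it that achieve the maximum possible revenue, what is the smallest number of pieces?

3

Build r[k] bottom-up: r[k] = max over allowed piece i of (p[i] + r[k−i]).
r[1] = 3
r[2] = 6  (first piece 1, then r[1]=3)
r[3] = 13
r[4] = 17
r[5] = 20  (first piece 1, then r[4]=17)
r[6] = 26  (first piece 3, then r[3]=13)
r[7] = 30  (first piece 3, then r[4]=17)
r[8] = 34  (first piece 4, then r[4]=17)
r[9] = 39  (first piece 3, then r[6]=26)
r[10] = 43  (first piece 3, then r[7]=30)
r[11] = 47  (first piece 3, then r[8]=34)
Maximum revenue is $47.
Now minimize piece count subject to staying optimal: for each k, pieces[k] = 1 + min over i with p[i]+r[k−i]=r[k] of pieces[k−i].
pieces[8] = 2
pieces[9] = 3
pieces[10] = 1
pieces[11] = 3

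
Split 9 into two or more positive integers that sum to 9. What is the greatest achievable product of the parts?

27

Define prod[k] = max over 1≤i<k of i · max(k−i, prod[k−i]); the inner max lets the remainder stay uncut if that's better.
Small cases: prod[2]=1, prod[3]=2.
prod[4] = 2×max(2,1) = 2×2 = 4
prod[5] = 2×max(3,2) = 2×3 = 6
prod[6] = 3×max(3,2) = 3×3 = 9
prod[7] = 2×max(5,6) = 2×6 = 12
prod[8] = 2×max(6,9) = 2×9 = 18
prod[9] = 3×max(6,9) = 3×9 = 27
One optimal split: 3 + 3 + 3; product 3×3×3 = 27.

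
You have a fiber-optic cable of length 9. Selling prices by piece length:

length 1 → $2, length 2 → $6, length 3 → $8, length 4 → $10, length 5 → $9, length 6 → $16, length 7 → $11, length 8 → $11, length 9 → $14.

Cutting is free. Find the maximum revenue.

Build best[k] bottom-up: best[k] = max over allowed piece i of (p[i] + best[k−i]).
best[1] = 2
best[2] = max(2+2, 6+0) = 6
best[3] = max(2+6, 6+2, 8+0) = 8
best[4] = max(2+8, 6+6, 8+2, 10+0) = 12
best[5] = max(2+12, 6+8, 8+6, 10+2, 9+0) = 14
best[6] = max(2+14, 6+12, 8+8, 10+6, 9+2, 16+0) = 18
best[7] = max(2+18, 6+14, 8+12, …, 16+2, 11+0) = 20
best[8] = max(2+20, 6+18, 8+14, …, 11+2, 11+0) = 24
best[9] = max(2+24, 6+20, 8+18, …, 11+2, 14+0) = 26
One optimal cutting: 2 + 2 + 2 + 2 + 1 → $6 + $6 + $6 + $6 + $2 = $26.

26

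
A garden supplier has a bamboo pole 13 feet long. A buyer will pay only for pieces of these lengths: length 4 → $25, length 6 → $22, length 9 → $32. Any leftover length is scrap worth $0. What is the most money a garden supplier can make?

75

Let best[k] be the best obtainable value from length k. For each k, try every first piece i and keep the best of price[i] + best[k−i].
best[1] = 0
best[2] = 0
best[3] = 0
best[4] = 25
best[5] = 25
best[6] = max(25+0, 22+0) = 25
best[7] = max(25+0, 22+0) = 25
best[8] = max(25+25, 22+0) = 50
best[9] = max(25+25, 22+0, 32+0) = 50
best[10] = max(25+25, 22+25, 32+0) = 50
best[11] = max(25+25, 22+25, 32+0) = 50
best[12] = max(25+50, 22+25, 32+0) = 75
best[13] = max(25+50, 22+25, 32+25) = 75
One optimal cutting: pieces 4 + 4 + 4 with 1 foot of scrap → $75.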